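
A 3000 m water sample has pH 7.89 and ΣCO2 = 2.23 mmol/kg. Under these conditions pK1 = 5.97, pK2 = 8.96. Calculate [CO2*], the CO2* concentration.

[CO2*] = 0.0244 mmol/kg

α₀ = 1 / (1 + K1/[H⁺] + K1K2/[H⁺]²) = 1 / (1 + 10^+1.92 + 10^+0.85)
   = 1 / (1 + 83.176 + 7.0795) = 1/91.256 = 0.01096
[CO2*] = α₀ × DIC = 0.01096 × 2.23 = 0.0244 mmol/kg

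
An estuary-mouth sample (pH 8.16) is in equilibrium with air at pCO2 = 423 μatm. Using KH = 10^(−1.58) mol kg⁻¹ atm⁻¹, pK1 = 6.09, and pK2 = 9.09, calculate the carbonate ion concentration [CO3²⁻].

[CO2*] = KH · pCO2 = 10^(−1.58) × 423×10^-6 = 1.113×10^-5 mol/kg
α₀ = 1/(1 + K1/[H⁺] + K1K2/[H⁺]²) = 1/(1 + 10^+2.07 + 10^+1.14) = 0.007559
DIC = [CO2*]/α₀ = 1.113×10^-5 / 0.007559 = 1.472 mmol/kg
[CO3²⁻] = α₂·DIC; α₂ = 0.1043, so [CO3²⁻] = 0.1043 × 1.472 = 0.154 mmol/kg

[CO3²⁻] = 0.154 mmol/kg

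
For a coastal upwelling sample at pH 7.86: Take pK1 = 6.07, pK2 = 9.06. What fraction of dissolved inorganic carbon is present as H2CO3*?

α₀ = 0.0150

α₀ = 1 / (1 + K1/[H⁺] + K1K2/[H⁺]²) = 1 / (1 + 10^+1.79 + 10^+0.59)
   = 1 / (1 + 61.660 + 3.8905) = 1/66.550 = 0.01503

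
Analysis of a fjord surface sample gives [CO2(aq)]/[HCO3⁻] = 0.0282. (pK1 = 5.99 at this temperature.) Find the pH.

From K1 = [H⁺][HCO3⁻]/[CO2(aq)]:  pH = pK1 − log₁₀([CO2(aq)]/[HCO3⁻])
log₁₀(0.0282) = -1.550
pH = 5.99 − (-1.550) = 7.54

pH = 7.54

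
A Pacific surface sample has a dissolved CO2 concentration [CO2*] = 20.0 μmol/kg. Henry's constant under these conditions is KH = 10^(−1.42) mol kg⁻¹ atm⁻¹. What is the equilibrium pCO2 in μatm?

pCO2 = 526 μatm

KH = 10^(−1.42) = 3.802×10^-2 mol kg⁻¹ atm⁻¹
pCO2 = [CO2*]/KH = 20.0×10^-6 / 3.802×10^-2 = 5.26×10^-4 atm = 526 μatm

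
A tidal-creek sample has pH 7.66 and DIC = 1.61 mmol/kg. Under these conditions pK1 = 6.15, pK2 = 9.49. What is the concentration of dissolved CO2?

[CO2*] = 0.0476 mmol/kg

α₀ = 1 / (1 + K1/[H⁺] + K1K2/[H⁺]²) = 1 / (1 + 10^+1.51 + 10^-0.32)
   = 1 / (1 + 32.359 + 0.47863) = 1/33.838 = 0.02955
[CO2*] = α₀ × DIC = 0.02955 × 1.61 = 0.0476 mmol/kg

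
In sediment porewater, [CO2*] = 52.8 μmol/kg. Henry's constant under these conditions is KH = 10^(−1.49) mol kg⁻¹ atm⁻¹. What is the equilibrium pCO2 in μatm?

pCO2 = 1630 μatm

KH = 10^(−1.49) = 3.236×10^-2 mol kg⁻¹ atm⁻¹
pCO2 = [CO2*]/KH = 52.8×10^-6 / 3.236×10^-2 = 1.63×10^-3 atm = 1630 μatm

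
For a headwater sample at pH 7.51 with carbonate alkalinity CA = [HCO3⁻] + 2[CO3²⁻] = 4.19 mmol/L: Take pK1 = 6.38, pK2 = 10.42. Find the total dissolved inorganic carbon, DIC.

DIC = 4.49 mmol/L

CA = [HCO3⁻] + 2[CO3²⁻] = (α₁ + 2α₂)·DIC
At pH 7.51: [H⁺]/K1 = 10^-1.13 = 0.074131, K2/[H⁺] = 10^-2.91 = 0.0012303
α₁ = 1/(1 + 0.074131 + 0.0012303) = 1/1.0754 = 0.9299; α₂ = α₁·K2/[H⁺] = 0.001144
α₁ + 2α₂ = 0.9322
DIC = CA / (α₁ + 2α₂) = 4.19 / 0.9322 = 4.49 mmol/L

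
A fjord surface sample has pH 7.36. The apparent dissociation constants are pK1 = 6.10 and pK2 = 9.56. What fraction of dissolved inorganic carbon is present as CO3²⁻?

α₂ = 1 / (1 + [H⁺]/K2 + [H⁺]²/(K1K2)) = 1 / (1 + 10^+2.20 + 10^+0.94)
   = 1 / (1 + 158.49 + 8.7096) = 1/168.20 = 0.005945

α₂ = 0.00595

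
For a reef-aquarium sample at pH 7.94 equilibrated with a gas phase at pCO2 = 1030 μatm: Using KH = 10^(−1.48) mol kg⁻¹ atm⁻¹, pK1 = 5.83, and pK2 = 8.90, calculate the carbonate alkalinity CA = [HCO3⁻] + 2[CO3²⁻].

CA = 5.36 mmol/kg

[CO2*] = KH · pCO2 = 10^(−1.48) × 1030×10^-6 = 3.411×10^-5 mol/kg
α₀ = 1/(1 + K1/[H⁺] + K1K2/[H⁺]²) = 1/(1 + 10^+2.11 + 10^+1.15) = 0.006947
DIC = [CO2*]/α₀ = 3.411×10^-5 / 0.006947 = 4.910 mmol/kg
CA = (α₁ + 2α₂)·DIC = (0.8949 + 2×0.09813) × 4.910 = 5.36 mmol/kg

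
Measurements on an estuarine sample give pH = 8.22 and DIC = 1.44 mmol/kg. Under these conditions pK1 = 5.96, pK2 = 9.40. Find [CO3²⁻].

[CO3²⁻] = 0.0888 mmol/kg

α₂ = 1 / (1 + [H⁺]/K2 + [H⁺]²/(K1K2)) = 1 / (1 + 10^+1.18 + 10^-1.08)
   = 1 / (1 + 15.136 + 0.083176) = 1/16.219 = 0.06166
[CO3²⁻] = α₂ × DIC = 0.06166 × 1.44 = 0.0888 mmol/kg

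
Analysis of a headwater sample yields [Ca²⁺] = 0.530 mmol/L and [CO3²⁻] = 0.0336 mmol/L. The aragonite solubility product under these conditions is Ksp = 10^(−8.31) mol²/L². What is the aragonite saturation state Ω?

Ω = 3.64

Ksp = 10^(−8.31) = 4.898×10^-9
Ω = [Ca²⁺][CO3²⁻]/Ksp = (0.530×10^-3)(0.0336×10^-3) / 4.898×10^-9 = 3.64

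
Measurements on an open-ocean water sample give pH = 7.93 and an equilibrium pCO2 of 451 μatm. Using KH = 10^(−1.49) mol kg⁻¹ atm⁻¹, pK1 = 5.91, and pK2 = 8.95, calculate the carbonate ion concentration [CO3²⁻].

[CO2*] = KH · pCO2 = 10^(−1.49) × 451×10^-6 = 1.459×10^-5 mol/kg
α₀ = 1/(1 + K1/[H⁺] + K1K2/[H⁺]²) = 1/(1 + 10^+2.02 + 10^+1.00) = 0.008642
DIC = [CO2*]/α₀ = 1.459×10^-5 / 0.008642 = 1.689 mmol/kg
[CO3²⁻] = α₂·DIC; α₂ = 0.08642, so [CO3²⁻] = 0.08642 × 1.689 = 0.146 mmol/kg

[CO3²⁻] = 0.146 mmol/kg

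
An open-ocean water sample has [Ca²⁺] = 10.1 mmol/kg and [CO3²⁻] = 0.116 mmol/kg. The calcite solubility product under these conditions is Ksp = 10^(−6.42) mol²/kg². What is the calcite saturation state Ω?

Ω = 3.08

Ksp = 10^(−6.42) = 3.802×10^-7
Ω = [Ca²⁺][CO3²⁻]/Ksp = (10.1×10^-3)(0.116×10^-3) / 3.802×10^-7 = 3.08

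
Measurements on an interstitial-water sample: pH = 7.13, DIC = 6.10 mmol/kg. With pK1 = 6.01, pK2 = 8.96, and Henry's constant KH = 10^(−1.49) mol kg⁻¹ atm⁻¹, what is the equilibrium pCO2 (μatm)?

pCO2 = 1.31×10^4 μatm

α₀ = 1 / (1 + K1/[H⁺] + K1K2/[H⁺]²) = 1 / (1 + 10^+1.12 + 10^-0.71)
   = 1 / (1 + 13.183 + 0.19498) = 1/14.378 = 0.06955
[CO2*] = α₀ × DIC = 0.06955 × 6.10 = 0.4243 mmol/kg
pCO2 = [CO2*]/KH = 4.243×10^-4 / 3.236×10^-2 = 1.31×10^4 μatm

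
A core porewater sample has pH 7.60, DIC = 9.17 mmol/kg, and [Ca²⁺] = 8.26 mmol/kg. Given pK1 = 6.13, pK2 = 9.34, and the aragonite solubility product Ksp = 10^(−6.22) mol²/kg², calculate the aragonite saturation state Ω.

Ω = 2.17

α₂ = 1 / (1 + [H⁺]/K2 + [H⁺]²/(K1K2)) = 1 / (1 + 10^+1.74 + 10^+0.27)
   = 1 / (1 + 54.954 + 1.8621) = 1/57.816 = 0.01730
[CO3²⁻] = α₂ × DIC = 0.01730 × 9.17 = 0.1586 mmol/kg
Ksp = 10^(−6.22) = 6.026×10^-7
Ω = [Ca²⁺][CO3²⁻]/Ksp = (8.26×10^-3)(1.586×10^-4) / 6.026×10^-7 = 2.17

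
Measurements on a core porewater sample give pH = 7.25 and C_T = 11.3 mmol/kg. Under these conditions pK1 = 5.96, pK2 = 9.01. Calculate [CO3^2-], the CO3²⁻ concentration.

α₂ = 1 / (1 + [H⁺]/K2 + [H⁺]²/(K1K2)) = 1 / (1 + 10^+1.76 + 10^+0.47)
   = 1 / (1 + 57.544 + 2.9512) = 1/61.495 = 0.01626
[CO3²⁻] = α₂ × DIC = 0.01626 × 11.3 = 0.184 mmol/kg

[CO3²⁻] = 0.184 mmol/kg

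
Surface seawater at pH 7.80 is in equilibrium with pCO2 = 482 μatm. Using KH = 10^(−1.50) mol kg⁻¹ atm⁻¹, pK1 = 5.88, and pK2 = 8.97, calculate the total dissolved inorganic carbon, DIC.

[CO2*] = KH · pCO2 = 10^(−1.50) × 482×10^-6 = 1.524×10^-5 mol/kg
α₀ = 1/(1 + K1/[H⁺] + K1K2/[H⁺]²) = 1/(1 + 10^+1.92 + 10^+0.75) = 0.01114
DIC = [CO2*]/α₀ = 1.524×10^-5 / 0.01114 = 1.37 mmol/kg

DIC = 1.37 mmol/kg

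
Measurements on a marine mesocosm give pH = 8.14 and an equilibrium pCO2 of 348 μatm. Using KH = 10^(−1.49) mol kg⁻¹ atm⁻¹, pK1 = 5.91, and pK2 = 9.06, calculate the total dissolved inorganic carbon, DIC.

DIC = 2.15 mmol/kg

[CO2*] = KH · pCO2 = 10^(−1.49) × 348×10^-6 = 1.126×10^-5 mol/kg
α₀ = 1/(1 + K1/[H⁺] + K1K2/[H⁺]²) = 1/(1 + 10^+2.23 + 10^+1.31) = 0.005229
DIC = [CO2*]/α₀ = 1.126×10^-5 / 0.005229 = 2.15 mmol/kg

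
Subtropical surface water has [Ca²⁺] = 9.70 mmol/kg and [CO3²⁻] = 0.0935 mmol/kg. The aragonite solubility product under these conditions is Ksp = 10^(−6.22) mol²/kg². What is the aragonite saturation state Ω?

Ksp = 10^(−6.22) = 6.026×10^-7
Ω = [Ca²⁺][CO3²⁻]/Ksp = (9.70×10^-3)(0.0935×10^-3) / 6.026×10^-7 = 1.51

Ω = 1.51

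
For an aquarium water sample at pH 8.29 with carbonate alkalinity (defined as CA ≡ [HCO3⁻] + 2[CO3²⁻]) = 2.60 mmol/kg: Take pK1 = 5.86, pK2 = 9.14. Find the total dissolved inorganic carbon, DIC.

CA = [HCO3⁻] + 2[CO3²⁻] = (α₁ + 2α₂)·DIC
At pH 8.29: [H⁺]/K1 = 10^-2.43 = 0.0037154, K2/[H⁺] = 10^-0.85 = 0.14125
α₁ = 1/(1 + 0.0037154 + 0.14125) = 1/1.1450 = 0.8734; α₂ = α₁·K2/[H⁺] = 0.1234
α₁ + 2α₂ = 1.1201
DIC = CA / (α₁ + 2α₂) = 2.60 / 1.1201 = 2.32 mmol/kg

DIC = 2.32 mmol/kg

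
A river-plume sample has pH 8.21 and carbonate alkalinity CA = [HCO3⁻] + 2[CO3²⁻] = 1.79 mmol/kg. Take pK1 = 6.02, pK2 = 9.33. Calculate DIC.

DIC = 1.68 mmol/kg

CA = [HCO3⁻] + 2[CO3²⁻] = (α₁ + 2α₂)·DIC
At pH 8.21: [H⁺]/K1 = 10^-2.19 = 0.0064565, K2/[H⁺] = 10^-1.12 = 0.075858
α₁ = 1/(1 + 0.0064565 + 0.075858) = 1/1.0823 = 0.9239; α₂ = α₁·K2/[H⁺] = 0.07009
α₁ + 2α₂ = 1.0641
DIC = CA / (α₁ + 2α₂) = 1.79 / 1.0641 = 1.68 mmol/kg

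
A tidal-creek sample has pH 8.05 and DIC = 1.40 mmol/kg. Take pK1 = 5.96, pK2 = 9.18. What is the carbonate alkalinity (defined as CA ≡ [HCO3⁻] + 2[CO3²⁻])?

CA = [HCO3⁻] + 2[CO3²⁻] = (α₁ + 2α₂)·DIC
At pH 8.05: [H⁺]/K1 = 10^-2.09 = 0.0081283, K2/[H⁺] = 10^-1.13 = 0.074131
α₁ = 1/(1 + 0.0081283 + 0.074131) = 1/1.0823 = 0.9240; α₂ = α₁·K2/[H⁺] = 0.06850
α₁ + 2α₂ = 1.0610
CA = 1.0610 × 1.40 = 1.49 mmol/kg

CA = 1.49 mmol/kg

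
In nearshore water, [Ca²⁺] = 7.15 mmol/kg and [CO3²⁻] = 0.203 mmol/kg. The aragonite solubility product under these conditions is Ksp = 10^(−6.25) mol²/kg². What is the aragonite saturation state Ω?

Ksp = 10^(−6.25) = 5.623×10^-7
Ω = [Ca²⁺][CO3²⁻]/Ksp = (7.15×10^-3)(0.203×10^-3) / 5.623×10^-7 = 2.58

Ω = 2.58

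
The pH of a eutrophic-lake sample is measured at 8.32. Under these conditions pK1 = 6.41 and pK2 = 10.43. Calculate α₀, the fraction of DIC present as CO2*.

α₀ = 1 / (1 + K1/[H⁺] + K1K2/[H⁺]²) = 1 / (1 + 10^+1.91 + 10^-0.20)
   = 1 / (1 + 81.283 + 0.63096) = 1/82.914 = 0.01206

α₀ = 0.0121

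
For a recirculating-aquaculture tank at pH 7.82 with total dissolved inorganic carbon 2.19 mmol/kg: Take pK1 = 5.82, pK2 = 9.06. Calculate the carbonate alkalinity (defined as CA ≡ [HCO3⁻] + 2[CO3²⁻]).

CA = [HCO3⁻] + 2[CO3²⁻] = (α₁ + 2α₂)·DIC
At pH 7.82: [H⁺]/K1 = 10^-2.00 = 0.010000, K2/[H⁺] = 10^-1.24 = 0.057544
α₁ = 1/(1 + 0.010000 + 0.057544) = 1/1.0675 = 0.9367; α₂ = α₁·K2/[H⁺] = 0.05390
α₁ + 2α₂ = 1.0445
CA = 1.0445 × 2.19 = 2.29 mmol/kg

CA = 2.29 mmol/kg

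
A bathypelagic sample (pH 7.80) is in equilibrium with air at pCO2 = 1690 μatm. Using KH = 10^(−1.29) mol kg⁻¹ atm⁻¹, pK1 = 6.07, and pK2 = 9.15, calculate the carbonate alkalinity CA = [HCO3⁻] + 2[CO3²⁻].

[CO2*] = KH · pCO2 = 10^(−1.29) × 1690×10^-6 = 8.667×10^-5 mol/kg
α₀ = 1/(1 + K1/[H⁺] + K1K2/[H⁺]²) = 1/(1 + 10^+1.73 + 10^+0.38) = 0.01751
DIC = [CO2*]/α₀ = 8.667×10^-5 / 0.01751 = 4.949 mmol/kg
CA = (α₁ + 2α₂)·DIC = (0.9405 + 2×0.04201) × 4.949 = 5.07 mmol/kg

CA = 5.07 mmol/kg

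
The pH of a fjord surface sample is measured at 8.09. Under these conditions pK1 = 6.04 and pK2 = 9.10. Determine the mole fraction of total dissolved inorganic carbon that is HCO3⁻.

α₁ = 0.904

α₁ = 1 / (1 + [H⁺]/K1 + K2/[H⁺]) = 1 / (1 + 10^-2.05 + 10^-1.01)
   = 1 / (1 + 0.0089125 + 0.097724) = 1/1.1066 = 0.9036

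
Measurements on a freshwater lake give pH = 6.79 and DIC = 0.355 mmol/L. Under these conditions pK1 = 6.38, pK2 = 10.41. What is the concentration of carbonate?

α₂ = 1 / (1 + [H⁺]/K2 + [H⁺]²/(K1K2)) = 1 / (1 + 10^+3.62 + 10^+3.21)
   = 1 / (1 + 4168.7 + 1621.8) = 1/5791.5 = 0.0001727
[CO3²⁻] = α₂ × DIC = 0.0001727 × 0.355 = 6.13×10^-5 mmol/L = 0.0613 μmol/L

[CO3²⁻] = 0.0613 μmol/L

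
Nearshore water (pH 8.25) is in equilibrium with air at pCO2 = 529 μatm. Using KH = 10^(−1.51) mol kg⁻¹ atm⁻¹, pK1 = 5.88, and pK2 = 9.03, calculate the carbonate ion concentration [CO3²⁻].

[CO2*] = KH · pCO2 = 10^(−1.51) × 529×10^-6 = 1.635×10^-5 mol/kg
α₀ = 1/(1 + K1/[H⁺] + K1K2/[H⁺]²) = 1/(1 + 10^+2.37 + 10^+1.59) = 0.003645
DIC = [CO2*]/α₀ = 1.635×10^-5 / 0.003645 = 4.485 mmol/kg
[CO3²⁻] = α₂·DIC; α₂ = 0.1418, so [CO3²⁻] = 0.1418 × 4.485 = 0.636 mmol/kg

[CO3²⁻] = 0.636 mmol/kg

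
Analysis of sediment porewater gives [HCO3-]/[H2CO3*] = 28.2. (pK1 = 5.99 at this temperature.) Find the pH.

From K1 = [H⁺][HCO3-]/[H2CO3*]:  pH = pK1 + log₁₀([HCO3-]/[H2CO3*])
log₁₀(28.2) = +1.450
pH = 5.99 + (+1.450) = 7.44

pH = 7.44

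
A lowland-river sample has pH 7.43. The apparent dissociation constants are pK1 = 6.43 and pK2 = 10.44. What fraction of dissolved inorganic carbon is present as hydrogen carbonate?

α₁ = 0.908

α₁ = 1 / (1 + [H⁺]/K1 + K2/[H⁺]) = 1 / (1 + 10^-1.00 + 10^-3.01)
   = 1 / (1 + 0.10000 + 0.00097724) = 1/1.1010 = 0.9083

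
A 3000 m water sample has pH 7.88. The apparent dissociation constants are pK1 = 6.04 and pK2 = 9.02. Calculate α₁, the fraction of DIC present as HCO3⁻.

α₁ = 1 / (1 + [H⁺]/K1 + K2/[H⁺]) = 1 / (1 + 10^-1.84 + 10^-1.14)
   = 1 / (1 + 0.014454 + 0.072444) = 1/1.0869 = 0.9200

α₁ = 0.920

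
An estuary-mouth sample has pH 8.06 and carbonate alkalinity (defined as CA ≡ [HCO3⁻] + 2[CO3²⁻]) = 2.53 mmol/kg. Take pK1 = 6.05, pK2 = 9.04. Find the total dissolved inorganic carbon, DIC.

CA = [HCO3⁻] + 2[CO3²⁻] = (α₁ + 2α₂)·DIC
At pH 8.06: [H⁺]/K1 = 10^-2.01 = 0.0097724, K2/[H⁺] = 10^-0.98 = 0.10471
α₁ = 1/(1 + 0.0097724 + 0.10471) = 1/1.1145 = 0.8973; α₂ = α₁·K2/[H⁺] = 0.09396
α₁ + 2α₂ = 1.0852
DIC = CA / (α₁ + 2α₂) = 2.53 / 1.0852 = 2.33 mmol/kg

DIC = 2.33 mmol/kg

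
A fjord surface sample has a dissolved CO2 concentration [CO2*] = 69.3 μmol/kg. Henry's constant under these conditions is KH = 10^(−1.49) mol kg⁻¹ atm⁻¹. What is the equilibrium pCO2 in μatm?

KH = 10^(−1.49) = 3.236×10^-2 mol kg⁻¹ atm⁻¹
pCO2 = [CO2*]/KH = 69.3×10^-6 / 3.236×10^-2 = 2.14×10^-3 atm = 2140 μatm

pCO2 = 2140 μatm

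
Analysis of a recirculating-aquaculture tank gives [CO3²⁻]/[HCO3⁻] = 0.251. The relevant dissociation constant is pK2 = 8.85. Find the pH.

pH = 8.25

From K2 = [H⁺][CO3²⁻]/[HCO3⁻]:  pH = pK2 + log₁₀([CO3²⁻]/[HCO3⁻])
log₁₀(0.251) = -0.600
pH = 8.85 + (-0.600) = 8.25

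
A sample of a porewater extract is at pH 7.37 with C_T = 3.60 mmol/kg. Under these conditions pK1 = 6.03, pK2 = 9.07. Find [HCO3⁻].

α₁ = 1 / (1 + [H⁺]/K1 + K2/[H⁺]) = 1 / (1 + 10^-1.34 + 10^-1.70)
   = 1 / (1 + 0.045709 + 0.019953) = 1/1.0657 = 0.9384
[HCO3⁻] = α₁ × DIC = 0.9384 × 3.60 = 3.38 mmol/kg

[HCO3⁻] = 3.38 mmol/kg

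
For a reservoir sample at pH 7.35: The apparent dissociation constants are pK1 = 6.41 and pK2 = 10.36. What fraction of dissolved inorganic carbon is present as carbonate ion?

α₂ = 0.000876

α₂ = 1 / (1 + [H⁺]/K2 + [H⁺]²/(K1K2)) = 1 / (1 + 10^+3.01 + 10^+2.07)
   = 1 / (1 + 1023.3 + 117.49) = 1/1141.8 = 0.0008758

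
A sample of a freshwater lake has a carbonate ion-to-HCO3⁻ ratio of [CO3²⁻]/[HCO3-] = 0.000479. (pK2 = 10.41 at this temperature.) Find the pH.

pH = 7.09

From K2 = [H⁺][CO3²⁻]/[HCO3-]:  pH = pK2 + log₁₀([CO3²⁻]/[HCO3-])
log₁₀(0.000479) = -3.320
pH = 10.41 + (-3.320) = 7.09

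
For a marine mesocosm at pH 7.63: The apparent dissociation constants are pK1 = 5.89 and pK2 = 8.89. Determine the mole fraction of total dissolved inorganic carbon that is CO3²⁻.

α₂ = 0.0512

α₂ = 1 / (1 + [H⁺]/K2 + [H⁺]²/(K1K2)) = 1 / (1 + 10^+1.26 + 10^-0.48)
   = 1 / (1 + 18.197 + 0.33113) = 1/19.528 = 0.05121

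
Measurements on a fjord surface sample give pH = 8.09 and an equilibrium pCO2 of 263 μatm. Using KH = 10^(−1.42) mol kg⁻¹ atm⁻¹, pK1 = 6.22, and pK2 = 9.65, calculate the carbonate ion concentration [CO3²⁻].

[CO3²⁻] = 0.0204 mmol/kg

[CO2*] = KH · pCO2 = 10^(−1.42) × 263×10^-6 = 9.999×10^-6 mol/kg
α₀ = 1/(1 + K1/[H⁺] + K1K2/[H⁺]²) = 1/(1 + 10^+1.87 + 10^+0.31) = 0.01296
DIC = [CO2*]/α₀ = 9.999×10^-6 / 0.01296 = 0.7716 mmol/kg
[CO3²⁻] = α₂·DIC; α₂ = 0.02646, so [CO3²⁻] = 0.02646 × 0.7716 = 0.0204 mmol/kg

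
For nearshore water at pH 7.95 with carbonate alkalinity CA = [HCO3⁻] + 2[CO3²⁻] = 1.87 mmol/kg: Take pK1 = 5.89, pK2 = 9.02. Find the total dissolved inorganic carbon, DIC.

CA = [HCO3⁻] + 2[CO3²⁻] = (α₁ + 2α₂)·DIC
At pH 7.95: [H⁺]/K1 = 10^-2.06 = 0.0087096, K2/[H⁺] = 10^-1.07 = 0.085114
α₁ = 1/(1 + 0.0087096 + 0.085114) = 1/1.0938 = 0.9142; α₂ = α₁·K2/[H⁺] = 0.07781
α₁ + 2α₂ = 1.0699
DIC = CA / (α₁ + 2α₂) = 1.87 / 1.0699 = 1.75 mmol/kg

DIC = 1.75 mmol/kg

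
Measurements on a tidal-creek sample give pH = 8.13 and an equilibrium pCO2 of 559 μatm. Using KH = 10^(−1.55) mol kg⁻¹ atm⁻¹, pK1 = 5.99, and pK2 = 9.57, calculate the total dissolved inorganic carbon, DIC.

[CO2*] = KH · pCO2 = 10^(−1.55) × 559×10^-6 = 1.575×10^-5 mol/kg
α₀ = 1/(1 + K1/[H⁺] + K1K2/[H⁺]²) = 1/(1 + 10^+2.14 + 10^+0.70) = 0.006942
DIC = [CO2*]/α₀ = 1.575×10^-5 / 0.006942 = 2.27 mmol/kg

DIC = 2.27 mmol/kg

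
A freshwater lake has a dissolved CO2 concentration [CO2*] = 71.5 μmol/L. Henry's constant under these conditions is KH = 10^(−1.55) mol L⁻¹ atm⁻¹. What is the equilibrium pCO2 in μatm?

KH = 10^(−1.55) = 2.818×10^-2 mol L⁻¹ atm⁻¹
pCO2 = [CO2*]/KH = 71.5×10^-6 / 2.818×10^-2 = 2.54×10^-3 atm = 2540 μatm

pCO2 = 2540 μatm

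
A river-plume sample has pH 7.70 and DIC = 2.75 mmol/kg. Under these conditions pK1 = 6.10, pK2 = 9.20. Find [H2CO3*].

α₀ = 1 / (1 + K1/[H⁺] + K1K2/[H⁺]²) = 1 / (1 + 10^+1.60 + 10^+0.10)
   = 1 / (1 + 39.811 + 1.2589) = 1/42.070 = 0.02377
[CO2*] = α₀ × DIC = 0.02377 × 2.75 = 0.0654 mmol/kg

[CO2*] = 0.0654 mmol/kg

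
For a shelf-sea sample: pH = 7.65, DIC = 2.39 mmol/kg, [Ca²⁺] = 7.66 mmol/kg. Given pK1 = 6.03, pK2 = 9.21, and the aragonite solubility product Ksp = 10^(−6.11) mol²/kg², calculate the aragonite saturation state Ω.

α₂ = 1 / (1 + [H⁺]/K2 + [H⁺]²/(K1K2)) = 1 / (1 + 10^+1.56 + 10^-0.06)
   = 1 / (1 + 36.308 + 0.87096) = 1/38.179 = 0.02619
[CO3²⁻] = α₂ × DIC = 0.02619 × 2.39 = 0.06260 mmol/kg
Ksp = 10^(−6.11) = 7.762×10^-7
Ω = [Ca²⁺][CO3²⁻]/Ksp = (7.66×10^-3)(6.260×10^-5) / 7.762×10^-7 = 0.618

Ω = 0.618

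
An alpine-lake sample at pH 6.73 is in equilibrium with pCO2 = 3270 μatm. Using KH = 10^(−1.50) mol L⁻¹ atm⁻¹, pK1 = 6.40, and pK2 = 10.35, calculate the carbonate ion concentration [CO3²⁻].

[CO3²⁻] = 0.0530 μmol/L

[CO2*] = KH · pCO2 = 10^(−1.50) × 3270×10^-6 = 1.034×10^-4 mol/L
α₀ = 1/(1 + K1/[H⁺] + K1K2/[H⁺]²) = 1/(1 + 10^+0.33 + 10^-3.29) = 0.3186
DIC = [CO2*]/α₀ = 1.034×10^-4 / 0.3186 = 0.3245 mmol/L
[CO3²⁻] = α₂·DIC; α₂ = 0.0001634, so [CO3²⁻] = 0.0001634 × 0.3245 = 5.30×10^-5 mmol/L = 0.0530 μmol/L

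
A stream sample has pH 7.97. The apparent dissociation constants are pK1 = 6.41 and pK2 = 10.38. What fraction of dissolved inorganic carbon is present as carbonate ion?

α₂ = 1 / (1 + [H⁺]/K2 + [H⁺]²/(K1K2)) = 1 / (1 + 10^+2.41 + 10^+0.85)
   = 1 / (1 + 257.04 + 7.0795) = 1/265.12 = 0.003772

α₂ = 0.00377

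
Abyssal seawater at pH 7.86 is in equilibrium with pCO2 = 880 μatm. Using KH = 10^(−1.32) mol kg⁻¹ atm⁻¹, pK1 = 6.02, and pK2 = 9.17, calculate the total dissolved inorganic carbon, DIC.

[CO2*] = KH · pCO2 = 10^(−1.32) × 880×10^-6 = 4.212×10^-5 mol/kg
α₀ = 1/(1 + K1/[H⁺] + K1K2/[H⁺]²) = 1/(1 + 10^+1.84 + 10^+0.53) = 0.01359
DIC = [CO2*]/α₀ = 4.212×10^-5 / 0.01359 = 3.10 mmol/kg

DIC = 3.10 mmol/kg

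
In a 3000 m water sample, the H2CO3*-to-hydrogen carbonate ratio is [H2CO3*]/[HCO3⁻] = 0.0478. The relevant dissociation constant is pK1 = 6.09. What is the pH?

pH = 7.41

From K1 = [H⁺][HCO3⁻]/[H2CO3*]:  pH = pK1 − log₁₀([H2CO3*]/[HCO3⁻])
log₁₀(0.0478) = -1.321
pH = 6.09 − (-1.321) = 7.41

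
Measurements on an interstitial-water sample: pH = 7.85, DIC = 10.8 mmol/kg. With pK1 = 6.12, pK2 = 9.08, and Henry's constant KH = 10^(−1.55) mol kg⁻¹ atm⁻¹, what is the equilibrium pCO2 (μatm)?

α₀ = 1 / (1 + K1/[H⁺] + K1K2/[H⁺]²) = 1 / (1 + 10^+1.73 + 10^+0.50)
   = 1 / (1 + 53.703 + 3.1623) = 1/57.865 = 0.01728
[CO2*] = α₀ × DIC = 0.01728 × 10.8 = 0.1866 mmol/kg
pCO2 = [CO2*]/KH = 1.866×10^-4 / 2.818×10^-2 = 6620 μatm

pCO2 = 6620 μatm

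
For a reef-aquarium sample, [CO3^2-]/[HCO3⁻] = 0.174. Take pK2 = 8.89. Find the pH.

pH = 8.13

From K2 = [H⁺][CO3^2-]/[HCO3⁻]:  pH = pK2 + log₁₀([CO3^2-]/[HCO3⁻])
log₁₀(0.174) = -0.759
pH = 8.89 + (-0.759) = 8.13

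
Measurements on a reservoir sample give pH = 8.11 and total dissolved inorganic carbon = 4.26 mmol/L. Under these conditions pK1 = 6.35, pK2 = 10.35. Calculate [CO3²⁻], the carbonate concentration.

α₂ = 1 / (1 + [H⁺]/K2 + [H⁺]²/(K1K2)) = 1 / (1 + 10^+2.24 + 10^+0.48)
   = 1 / (1 + 173.78 + 3.0200) = 1/177.80 = 0.005624
[CO3²⁻] = α₂ × DIC = 0.005624 × 4.26 = 0.0240 mmol/L

[CO3²⁻] = 0.0240 mmol/L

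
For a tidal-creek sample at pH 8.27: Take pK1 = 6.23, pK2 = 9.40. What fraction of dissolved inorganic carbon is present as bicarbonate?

α₁ = 1 / (1 + [H⁺]/K1 + K2/[H⁺]) = 1 / (1 + 10^-2.04 + 10^-1.13)
   = 1 / (1 + 0.0091201 + 0.074131) = 1/1.0833 = 0.9231

α₁ = 0.923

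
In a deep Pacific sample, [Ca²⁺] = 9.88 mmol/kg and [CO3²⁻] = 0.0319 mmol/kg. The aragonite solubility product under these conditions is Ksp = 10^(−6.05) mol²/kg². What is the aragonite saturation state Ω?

Ksp = 10^(−6.05) = 8.913×10^-7
Ω = [Ca²⁺][CO3²⁻]/Ksp = (9.88×10^-3)(0.0319×10^-3) / 8.913×10^-7 = 0.354

Ω = 0.354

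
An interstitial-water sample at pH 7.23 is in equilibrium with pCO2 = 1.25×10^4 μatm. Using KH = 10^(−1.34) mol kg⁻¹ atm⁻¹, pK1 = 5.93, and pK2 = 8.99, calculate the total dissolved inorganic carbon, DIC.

DIC = 12.2 mmol/kg

[CO2*] = KH · pCO2 = 10^(−1.34) × 1.25×10^4×10^-6 = 5.714×10^-4 mol/kg
α₀ = 1/(1 + K1/[H⁺] + K1K2/[H⁺]²) = 1/(1 + 10^+1.30 + 10^-0.46) = 0.04695
DIC = [CO2*]/α₀ = 5.714×10^-4 / 0.04695 = 12.2 mmol/kg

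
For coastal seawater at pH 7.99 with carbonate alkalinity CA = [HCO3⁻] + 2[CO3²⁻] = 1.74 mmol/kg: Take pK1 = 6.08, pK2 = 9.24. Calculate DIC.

DIC = 1.67 mmol/kg

CA = [HCO3⁻] + 2[CO3²⁻] = (α₁ + 2α₂)·DIC
At pH 7.99: [H⁺]/K1 = 10^-1.91 = 0.012303, K2/[H⁺] = 10^-1.25 = 0.056234
α₁ = 1/(1 + 0.012303 + 0.056234) = 1/1.0685 = 0.9359; α₂ = α₁·K2/[H⁺] = 0.05263
α₁ + 2α₂ = 1.0411
DIC = CA / (α₁ + 2α₂) = 1.74 / 1.0411 = 1.67 mmol/kg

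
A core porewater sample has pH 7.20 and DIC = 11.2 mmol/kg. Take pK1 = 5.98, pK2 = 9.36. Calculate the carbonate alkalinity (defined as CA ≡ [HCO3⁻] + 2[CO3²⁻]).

CA = 10.6 mmol/kg

CA = [HCO3⁻] + 2[CO3²⁻] = (α₁ + 2α₂)·DIC
At pH 7.20: [H⁺]/K1 = 10^-1.22 = 0.060256, K2/[H⁺] = 10^-2.16 = 0.0069183
α₁ = 1/(1 + 0.060256 + 0.0069183) = 1/1.0672 = 0.9371; α₂ = α₁·K2/[H⁺] = 0.006483
α₁ + 2α₂ = 0.9500
CA = 0.9500 × 11.2 = 10.6 mmol/kg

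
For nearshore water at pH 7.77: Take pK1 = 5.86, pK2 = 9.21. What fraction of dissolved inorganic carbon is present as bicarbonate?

α₁ = 0.954

α₁ = 1 / (1 + [H⁺]/K1 + K2/[H⁺]) = 1 / (1 + 10^-1.91 + 10^-1.44)
   = 1 / (1 + 0.012303 + 0.036308) = 1/1.0486 = 0.9536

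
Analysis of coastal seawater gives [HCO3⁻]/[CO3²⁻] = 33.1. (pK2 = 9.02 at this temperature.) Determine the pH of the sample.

pH = 7.50

From K2 = [H⁺][CO3²⁻]/[HCO3⁻]:  pH = pK2 − log₁₀([HCO3⁻]/[CO3²⁻])
log₁₀(33.1) = +1.520
pH = 9.02 − (+1.520) = 7.50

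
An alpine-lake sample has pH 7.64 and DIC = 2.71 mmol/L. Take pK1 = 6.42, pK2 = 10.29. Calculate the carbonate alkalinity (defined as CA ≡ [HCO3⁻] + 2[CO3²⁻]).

CA = [HCO3⁻] + 2[CO3²⁻] = (α₁ + 2α₂)·DIC
At pH 7.64: [H⁺]/K1 = 10^-1.22 = 0.060256, K2/[H⁺] = 10^-2.65 = 0.0022387
α₁ = 1/(1 + 0.060256 + 0.0022387) = 1/1.0625 = 0.9412; α₂ = α₁·K2/[H⁺] = 0.002107
α₁ + 2α₂ = 0.9454
CA = 0.9454 × 2.71 = 2.56 mmol/L

CA = 2.56 mmol/L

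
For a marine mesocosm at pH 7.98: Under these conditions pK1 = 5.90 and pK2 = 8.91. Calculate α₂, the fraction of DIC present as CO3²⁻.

α₂ = 1 / (1 + [H⁺]/K2 + [H⁺]²/(K1K2)) = 1 / (1 + 10^+0.93 + 10^-1.15)
   = 1 / (1 + 8.5114 + 0.070795) = 1/9.5822 = 0.1044

α₂ = 0.104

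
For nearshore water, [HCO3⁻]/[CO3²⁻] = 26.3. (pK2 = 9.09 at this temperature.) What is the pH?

pH = 7.67

From K2 = [H⁺][CO3²⁻]/[HCO3⁻]:  pH = pK2 − log₁₀([HCO3⁻]/[CO3²⁻])
log₁₀(26.3) = +1.420
pH = 9.09 − (+1.420) = 7.67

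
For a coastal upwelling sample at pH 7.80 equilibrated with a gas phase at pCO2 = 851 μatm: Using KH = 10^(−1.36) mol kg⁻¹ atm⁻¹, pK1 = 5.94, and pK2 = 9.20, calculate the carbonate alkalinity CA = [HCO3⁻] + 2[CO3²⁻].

[CO2*] = KH · pCO2 = 10^(−1.36) × 851×10^-6 = 3.715×10^-5 mol/kg
α₀ = 1/(1 + K1/[H⁺] + K1K2/[H⁺]²) = 1/(1 + 10^+1.86 + 10^+0.46) = 0.01310
DIC = [CO2*]/α₀ = 3.715×10^-5 / 0.01310 = 2.835 mmol/kg
CA = (α₁ + 2α₂)·DIC = (0.9491 + 2×0.03778) × 2.835 = 2.91 mmol/kg

CA = 2.91 mmol/kg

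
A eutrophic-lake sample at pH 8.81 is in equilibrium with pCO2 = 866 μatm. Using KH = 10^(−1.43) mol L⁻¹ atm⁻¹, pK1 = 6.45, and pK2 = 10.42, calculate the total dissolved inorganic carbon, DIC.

DIC = 7.58 mmol/L

[CO2*] = KH · pCO2 = 10^(−1.43) × 866×10^-6 = 3.217×10^-5 mol/L
α₀ = 1/(1 + K1/[H⁺] + K1K2/[H⁺]²) = 1/(1 + 10^+2.36 + 10^+0.75) = 0.004242
DIC = [CO2*]/α₀ = 3.217×10^-5 / 0.004242 = 7.58 mmol/L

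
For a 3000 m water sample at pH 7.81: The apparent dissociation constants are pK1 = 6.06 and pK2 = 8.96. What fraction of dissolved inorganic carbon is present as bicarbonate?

α₁ = 0.919

α₁ = 1 / (1 + [H⁺]/K1 + K2/[H⁺]) = 1 / (1 + 10^-1.75 + 10^-1.15)
   = 1 / (1 + 0.017783 + 0.070795) = 1/1.0886 = 0.9186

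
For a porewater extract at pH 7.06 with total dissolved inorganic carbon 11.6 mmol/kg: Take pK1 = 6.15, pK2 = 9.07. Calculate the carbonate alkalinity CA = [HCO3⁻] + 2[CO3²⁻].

CA = 10.4 mmol/kg

CA = [HCO3⁻] + 2[CO3²⁻] = (α₁ + 2α₂)·DIC
At pH 7.06: [H⁺]/K1 = 10^-0.91 = 0.12303, K2/[H⁺] = 10^-2.01 = 0.0097724
α₁ = 1/(1 + 0.12303 + 0.0097724) = 1/1.1328 = 0.8828; α₂ = α₁·K2/[H⁺] = 0.008627
α₁ + 2α₂ = 0.9000
CA = 0.9000 × 11.6 = 10.4 mmol/kg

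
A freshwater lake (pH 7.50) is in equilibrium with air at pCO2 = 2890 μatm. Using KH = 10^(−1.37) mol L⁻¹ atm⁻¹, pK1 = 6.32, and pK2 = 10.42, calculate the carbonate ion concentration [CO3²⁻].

[CO3²⁻] = 2.24 μmol/L

[CO2*] = KH · pCO2 = 10^(−1.37) × 2890×10^-6 = 1.233×10^-4 mol/L
α₀ = 1/(1 + K1/[H⁺] + K1K2/[H⁺]²) = 1/(1 + 10^+1.18 + 10^-1.74) = 0.06190
DIC = [CO2*]/α₀ = 1.233×10^-4 / 0.06190 = 1.991 mmol/L
[CO3²⁻] = α₂·DIC; α₂ = 0.001126, so [CO3²⁻] = 0.001126 × 1.991 = 0.00224 mmol/L = 2.24 μmol/L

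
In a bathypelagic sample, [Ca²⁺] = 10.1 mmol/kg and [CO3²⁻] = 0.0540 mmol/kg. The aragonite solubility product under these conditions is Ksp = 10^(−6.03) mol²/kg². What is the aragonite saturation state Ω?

Ω = 0.584

Ksp = 10^(−6.03) = 9.333×10^-7
Ω = [Ca²⁺][CO3²⁻]/Ksp = (10.1×10^-3)(0.0540×10^-3) / 9.333×10^-7 = 0.584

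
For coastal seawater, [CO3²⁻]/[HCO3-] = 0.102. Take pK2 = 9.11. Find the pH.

From K2 = [H⁺][CO3²⁻]/[HCO3-]:  pH = pK2 + log₁₀([CO3²⁻]/[HCO3-])
log₁₀(0.102) = -0.991
pH = 9.11 + (-0.991) = 8.12

pH = 8.12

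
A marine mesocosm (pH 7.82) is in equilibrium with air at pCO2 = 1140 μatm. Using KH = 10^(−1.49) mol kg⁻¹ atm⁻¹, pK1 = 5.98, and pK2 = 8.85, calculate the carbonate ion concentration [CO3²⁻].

[CO3²⁻] = 0.238 mmol/kg

[CO2*] = KH · pCO2 = 10^(−1.49) × 1140×10^-6 = 3.689×10^-5 mol/kg
α₀ = 1/(1 + K1/[H⁺] + K1K2/[H⁺]²) = 1/(1 + 10^+1.84 + 10^+0.81) = 0.01305
DIC = [CO2*]/α₀ = 3.689×10^-5 / 0.01305 = 2.827 mmol/kg
[CO3²⁻] = α₂·DIC; α₂ = 0.08425, so [CO3²⁻] = 0.08425 × 2.827 = 0.238 mmol/kg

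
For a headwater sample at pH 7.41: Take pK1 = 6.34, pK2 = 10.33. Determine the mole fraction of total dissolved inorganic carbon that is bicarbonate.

α₁ = 0.921

α₁ = 1 / (1 + [H⁺]/K1 + K2/[H⁺]) = 1 / (1 + 10^-1.07 + 10^-2.92)
   = 1 / (1 + 0.085114 + 0.0012023) = 1/1.0863 = 0.9205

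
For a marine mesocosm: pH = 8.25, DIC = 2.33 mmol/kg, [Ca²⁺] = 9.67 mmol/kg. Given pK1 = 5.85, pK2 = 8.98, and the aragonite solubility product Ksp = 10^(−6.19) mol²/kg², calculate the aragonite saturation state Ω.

Ω = 5.46

α₂ = 1 / (1 + [H⁺]/K2 + [H⁺]²/(K1K2)) = 1 / (1 + 10^+0.73 + 10^-1.67)
   = 1 / (1 + 5.3703 + 0.021380) = 1/6.3917 = 0.1565
[CO3²⁻] = α₂ × DIC = 0.1565 × 2.33 = 0.3645 mmol/kg
Ksp = 10^(−6.19) = 6.457×10^-7
Ω = [Ca²⁺][CO3²⁻]/Ksp = (9.67×10^-3)(3.645×10^-4) / 6.457×10^-7 = 5.46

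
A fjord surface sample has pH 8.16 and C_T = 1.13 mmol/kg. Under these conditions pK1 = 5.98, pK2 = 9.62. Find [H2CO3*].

α₀ = 1 / (1 + K1/[H⁺] + K1K2/[H⁺]²) = 1 / (1 + 10^+2.18 + 10^+0.72)
   = 1 / (1 + 151.36 + 5.2481) = 1/157.60 = 0.006345
[CO2*] = α₀ × DIC = 0.006345 × 1.13 = 0.00717 mmol/kg = 7.17 μmol/kg

[CO2*] = 7.17 μmol/kg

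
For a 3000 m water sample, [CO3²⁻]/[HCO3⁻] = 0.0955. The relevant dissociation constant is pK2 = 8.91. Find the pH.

From K2 = [H⁺][CO3²⁻]/[HCO3⁻]:  pH = pK2 + log₁₀([CO3²⁻]/[HCO3⁻])
log₁₀(0.0955) = -1.020
pH = 8.91 + (-1.020) = 7.89

pH = 7.89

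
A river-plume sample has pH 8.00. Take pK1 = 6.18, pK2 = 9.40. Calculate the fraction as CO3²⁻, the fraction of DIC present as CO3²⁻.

α₂ = 0.0377

α₂ = 1 / (1 + [H⁺]/K2 + [H⁺]²/(K1K2)) = 1 / (1 + 10^+1.40 + 10^-0.42)
   = 1 / (1 + 25.119 + 0.38019) = 1/26.499 = 0.03774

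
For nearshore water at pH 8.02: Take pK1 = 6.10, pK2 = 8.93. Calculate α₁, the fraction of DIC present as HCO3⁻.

α₁ = 0.881

α₁ = 1 / (1 + [H⁺]/K1 + K2/[H⁺]) = 1 / (1 + 10^-1.92 + 10^-0.91)
   = 1 / (1 + 0.012023 + 0.12303) = 1/1.1350 = 0.8810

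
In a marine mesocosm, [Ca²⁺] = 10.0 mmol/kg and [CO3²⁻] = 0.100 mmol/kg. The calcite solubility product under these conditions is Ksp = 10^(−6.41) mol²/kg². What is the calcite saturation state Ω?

Ksp = 10^(−6.41) = 3.890×10^-7
Ω = [Ca²⁺][CO3²⁻]/Ksp = (10.0×10^-3)(0.100×10^-3) / 3.890×10^-7 = 2.57

Ω = 2.57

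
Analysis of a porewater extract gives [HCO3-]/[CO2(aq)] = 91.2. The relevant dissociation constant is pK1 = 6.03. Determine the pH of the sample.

From K1 = [H⁺][HCO3-]/[CO2(aq)]:  pH = pK1 + log₁₀([HCO3-]/[CO2(aq)])
log₁₀(91.2) = +1.960
pH = 6.03 + (+1.960) = 7.99

pH = 7.99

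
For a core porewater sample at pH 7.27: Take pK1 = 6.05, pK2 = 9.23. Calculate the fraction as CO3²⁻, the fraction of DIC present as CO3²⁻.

α₂ = 1 / (1 + [H⁺]/K2 + [H⁺]²/(K1K2)) = 1 / (1 + 10^+1.96 + 10^+0.74)
   = 1 / (1 + 91.201 + 5.4954) = 1/97.696 = 0.01024

α₂ = 0.0102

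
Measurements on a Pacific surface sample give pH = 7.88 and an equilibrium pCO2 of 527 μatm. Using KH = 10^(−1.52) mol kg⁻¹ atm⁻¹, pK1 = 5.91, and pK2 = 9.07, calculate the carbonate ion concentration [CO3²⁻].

[CO3²⁻] = 0.0959 mmol/kg

[CO2*] = KH · pCO2 = 10^(−1.52) × 527×10^-6 = 1.592×10^-5 mol/kg
α₀ = 1/(1 + K1/[H⁺] + K1K2/[H⁺]²) = 1/(1 + 10^+1.97 + 10^+0.78) = 0.009965
DIC = [CO2*]/α₀ = 1.592×10^-5 / 0.009965 = 1.597 mmol/kg
[CO3²⁻] = α₂·DIC; α₂ = 0.06005, so [CO3²⁻] = 0.06005 × 1.597 = 0.0959 mmol/kg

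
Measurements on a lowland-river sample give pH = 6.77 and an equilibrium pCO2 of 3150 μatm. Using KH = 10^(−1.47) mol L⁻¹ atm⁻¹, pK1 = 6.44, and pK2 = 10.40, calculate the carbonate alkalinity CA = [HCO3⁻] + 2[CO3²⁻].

[CO2*] = KH · pCO2 = 10^(−1.47) × 3150×10^-6 = 1.067×10^-4 mol/L
α₀ = 1/(1 + K1/[H⁺] + K1K2/[H⁺]²) = 1/(1 + 10^+0.33 + 10^-3.30) = 0.3186
DIC = [CO2*]/α₀ = 1.067×10^-4 / 0.3186 = 0.3350 mmol/L
CA = (α₁ + 2α₂)·DIC = (0.6812 + 2×0.0001597) × 0.3350 = 0.228 mmol/L

CA = 0.228 mmol/L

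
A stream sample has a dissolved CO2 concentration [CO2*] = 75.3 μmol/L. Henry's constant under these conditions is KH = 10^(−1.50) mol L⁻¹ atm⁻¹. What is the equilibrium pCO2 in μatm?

KH = 10^(−1.50) = 3.162×10^-2 mol L⁻¹ atm⁻¹
pCO2 = [CO2*]/KH = 75.3×10^-6 / 3.162×10^-2 = 2.38×10^-3 atm = 2380 μatm

pCO2 = 2380 μatm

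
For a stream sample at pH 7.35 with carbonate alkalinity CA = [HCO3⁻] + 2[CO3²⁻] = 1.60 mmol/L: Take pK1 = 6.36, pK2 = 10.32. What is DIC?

CA = [HCO3⁻] + 2[CO3²⁻] = (α₁ + 2α₂)·DIC
At pH 7.35: [H⁺]/K1 = 10^-0.99 = 0.10233, K2/[H⁺] = 10^-2.97 = 0.0010715
α₁ = 1/(1 + 0.10233 + 0.0010715) = 1/1.1034 = 0.9063; α₂ = α₁·K2/[H⁺] = 0.0009711
α₁ + 2α₂ = 0.9082
DIC = CA / (α₁ + 2α₂) = 1.60 / 0.9082 = 1.76 mmol/L

DIC = 1.76 mmol/L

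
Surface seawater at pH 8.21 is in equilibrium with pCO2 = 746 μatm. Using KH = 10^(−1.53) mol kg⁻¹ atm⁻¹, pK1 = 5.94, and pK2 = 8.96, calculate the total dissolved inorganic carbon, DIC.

[CO2*] = KH · pCO2 = 10^(−1.53) × 746×10^-6 = 2.202×10^-5 mol/kg
α₀ = 1/(1 + K1/[H⁺] + K1K2/[H⁺]²) = 1/(1 + 10^+2.27 + 10^+1.52) = 0.004539
DIC = [CO2*]/α₀ = 2.202×10^-5 / 0.004539 = 4.85 mmol/kg

DIC = 4.85 mmol/kg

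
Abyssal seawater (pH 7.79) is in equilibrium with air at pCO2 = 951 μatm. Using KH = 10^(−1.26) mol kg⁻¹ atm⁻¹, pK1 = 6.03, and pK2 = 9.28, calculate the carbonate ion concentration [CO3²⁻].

[CO2*] = KH · pCO2 = 10^(−1.26) × 951×10^-6 = 5.226×10^-5 mol/kg
α₀ = 1/(1 + K1/[H⁺] + K1K2/[H⁺]²) = 1/(1 + 10^+1.76 + 10^+0.27) = 0.01655
DIC = [CO2*]/α₀ = 5.226×10^-5 / 0.01655 = 3.157 mmol/kg
[CO3²⁻] = α₂·DIC; α₂ = 0.03083, so [CO3²⁻] = 0.03083 × 3.157 = 0.0973 mmol/kg

[CO3²⁻] = 0.0973 mmol/kg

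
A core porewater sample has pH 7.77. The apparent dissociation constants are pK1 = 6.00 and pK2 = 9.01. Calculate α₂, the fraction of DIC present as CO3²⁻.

α₂ = 0.0536

α₂ = 1 / (1 + [H⁺]/K2 + [H⁺]²/(K1K2)) = 1 / (1 + 10^+1.24 + 10^-0.53)
   = 1 / (1 + 17.378 + 0.29512) = 1/18.673 = 0.05355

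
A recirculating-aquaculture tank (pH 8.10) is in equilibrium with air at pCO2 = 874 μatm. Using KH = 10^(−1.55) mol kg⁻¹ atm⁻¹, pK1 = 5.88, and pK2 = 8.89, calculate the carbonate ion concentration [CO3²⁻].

[CO3²⁻] = 0.663 mmol/kg

[CO2*] = KH · pCO2 = 10^(−1.55) × 874×10^-6 = 2.463×10^-5 mol/kg
α₀ = 1/(1 + K1/[H⁺] + K1K2/[H⁺]²) = 1/(1 + 10^+2.22 + 10^+1.43) = 0.005158
DIC = [CO2*]/α₀ = 2.463×10^-5 / 0.005158 = 4.776 mmol/kg
[CO3²⁻] = α₂·DIC; α₂ = 0.1388, so [CO3²⁻] = 0.1388 × 4.776 = 0.663 mmol/kg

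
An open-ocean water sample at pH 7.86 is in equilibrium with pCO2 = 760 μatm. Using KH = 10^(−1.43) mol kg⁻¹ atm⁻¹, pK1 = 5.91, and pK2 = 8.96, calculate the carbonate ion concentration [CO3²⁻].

[CO3²⁻] = 0.200 mmol/kg

[CO2*] = KH · pCO2 = 10^(−1.43) × 760×10^-6 = 2.824×10^-5 mol/kg
α₀ = 1/(1 + K1/[H⁺] + K1K2/[H⁺]²) = 1/(1 + 10^+1.95 + 10^+0.85) = 0.01029
DIC = [CO2*]/α₀ = 2.824×10^-5 / 0.01029 = 2.745 mmol/kg
[CO3²⁻] = α₂·DIC; α₂ = 0.07283, so [CO3²⁻] = 0.07283 × 2.745 = 0.200 mmol/kg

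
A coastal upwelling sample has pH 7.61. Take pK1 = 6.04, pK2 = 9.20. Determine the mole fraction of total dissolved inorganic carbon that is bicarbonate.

α₁ = 1 / (1 + [H⁺]/K1 + K2/[H⁺]) = 1 / (1 + 10^-1.57 + 10^-1.59)
   = 1 / (1 + 0.026915 + 0.025704) = 1/1.0526 = 0.9500

α₁ = 0.950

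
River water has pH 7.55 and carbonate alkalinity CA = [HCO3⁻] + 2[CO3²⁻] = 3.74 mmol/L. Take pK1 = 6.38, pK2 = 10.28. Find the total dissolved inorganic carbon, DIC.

CA = [HCO3⁻] + 2[CO3²⁻] = (α₁ + 2α₂)·DIC
At pH 7.55: [H⁺]/K1 = 10^-1.17 = 0.067608, K2/[H⁺] = 10^-2.73 = 0.0018621
α₁ = 1/(1 + 0.067608 + 0.0018621) = 1/1.0695 = 0.9350; α₂ = α₁·K2/[H⁺] = 0.001741
α₁ + 2α₂ = 0.9385
DIC = CA / (α₁ + 2α₂) = 3.74 / 0.9385 = 3.98 mmol/L

DIC = 3.98 mmol/L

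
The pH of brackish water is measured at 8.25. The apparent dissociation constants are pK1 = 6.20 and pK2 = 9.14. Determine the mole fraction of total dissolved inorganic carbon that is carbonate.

α₂ = 0.113

α₂ = 1 / (1 + [H⁺]/K2 + [H⁺]²/(K1K2)) = 1 / (1 + 10^+0.89 + 10^-1.16)
   = 1 / (1 + 7.7625 + 0.069183) = 1/8.8317 = 0.1132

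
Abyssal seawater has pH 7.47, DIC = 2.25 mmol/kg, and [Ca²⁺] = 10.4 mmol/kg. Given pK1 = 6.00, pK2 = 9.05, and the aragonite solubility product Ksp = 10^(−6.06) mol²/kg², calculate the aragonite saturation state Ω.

Ω = 0.667

α₂ = 1 / (1 + [H⁺]/K2 + [H⁺]²/(K1K2)) = 1 / (1 + 10^+1.58 + 10^+0.11)
   = 1 / (1 + 38.019 + 1.2882) = 1/40.307 = 0.02481
[CO3²⁻] = α₂ × DIC = 0.02481 × 2.25 = 0.05582 mmol/kg
Ksp = 10^(−6.06) = 8.710×10^-7
Ω = [Ca²⁺][CO3²⁻]/Ksp = (10.4×10^-3)(5.582×10^-5) / 8.710×10^-7 = 0.667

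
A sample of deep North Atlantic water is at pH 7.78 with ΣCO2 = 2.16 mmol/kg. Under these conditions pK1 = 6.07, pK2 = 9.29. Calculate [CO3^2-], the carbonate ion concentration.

[CO3²⁻] = 0.0635 mmol/kg

α₂ = 1 / (1 + [H⁺]/K2 + [H⁺]²/(K1K2)) = 1 / (1 + 10^+1.51 + 10^-0.20)
   = 1 / (1 + 32.359 + 0.63096) = 1/33.990 = 0.02942
[CO3²⁻] = α₂ × DIC = 0.02942 × 2.16 = 0.0635 mmol/kg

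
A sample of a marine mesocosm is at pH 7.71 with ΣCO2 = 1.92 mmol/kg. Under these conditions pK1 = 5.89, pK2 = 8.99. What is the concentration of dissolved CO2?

α₀ = 1 / (1 + K1/[H⁺] + K1K2/[H⁺]²) = 1 / (1 + 10^+1.82 + 10^+0.54)
   = 1 / (1 + 66.069 + 3.4674) = 1/70.537 = 0.01418
[CO2*] = α₀ × DIC = 0.01418 × 1.92 = 0.0272 mmol/kg

[CO2*] = 0.0272 mmol/kg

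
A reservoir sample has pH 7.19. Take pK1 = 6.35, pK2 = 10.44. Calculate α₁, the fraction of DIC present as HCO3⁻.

α₁ = 1 / (1 + [H⁺]/K1 + K2/[H⁺]) = 1 / (1 + 10^-0.84 + 10^-3.25)
   = 1 / (1 + 0.14454 + 0.00056234) = 1/1.1451 = 0.8733

α₁ = 0.873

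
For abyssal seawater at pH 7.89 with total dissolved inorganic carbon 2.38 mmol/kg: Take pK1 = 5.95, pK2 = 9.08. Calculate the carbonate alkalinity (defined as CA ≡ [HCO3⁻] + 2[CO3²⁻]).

CA = [HCO3⁻] + 2[CO3²⁻] = (α₁ + 2α₂)·DIC
At pH 7.89: [H⁺]/K1 = 10^-1.94 = 0.011482, K2/[H⁺] = 10^-1.19 = 0.064565
α₁ = 1/(1 + 0.011482 + 0.064565) = 1/1.0760 = 0.9293; α₂ = α₁·K2/[H⁺] = 0.06000
α₁ + 2α₂ = 1.0493
CA = 1.0493 × 2.38 = 2.50 mmol/kg

CA = 2.50 mmol/kg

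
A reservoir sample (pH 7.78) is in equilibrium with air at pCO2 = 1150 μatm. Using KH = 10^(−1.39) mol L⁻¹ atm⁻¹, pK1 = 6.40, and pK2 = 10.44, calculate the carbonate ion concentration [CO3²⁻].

[CO3²⁻] = 2.46 μmol/L

[CO2*] = KH · pCO2 = 10^(−1.39) × 1150×10^-6 = 4.685×10^-5 mol/L
α₀ = 1/(1 + K1/[H⁺] + K1K2/[H⁺]²) = 1/(1 + 10^+1.38 + 10^-1.28) = 0.03993
DIC = [CO2*]/α₀ = 4.685×10^-5 / 0.03993 = 1.173 mmol/L
[CO3²⁻] = α₂·DIC; α₂ = 0.002096, so [CO3²⁻] = 0.002096 × 1.173 = 0.00246 mmol/L = 2.46 μmol/L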